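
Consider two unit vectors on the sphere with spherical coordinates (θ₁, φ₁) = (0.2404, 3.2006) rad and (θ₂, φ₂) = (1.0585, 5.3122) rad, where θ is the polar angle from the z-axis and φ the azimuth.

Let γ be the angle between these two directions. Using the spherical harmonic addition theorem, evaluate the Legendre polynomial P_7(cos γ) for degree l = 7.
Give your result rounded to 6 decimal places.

Term-by-term m-sum for l=7 (normalisation 4π/15 = 0.837758):
  term(m=-7) = -0.00000 - 0.00000j   from Y*(Ω₁)=-0.00002 - 0.00001j, Y(Ω₂)=0.16645 + 0.09392j
  term(m=-6) = 0.00013 - 0.00001j   from Y*(Ω₁)=0.00031 + 0.00011j, Y(Ω₂)=0.36084 - 0.17755j
  term(m=-5) = -0.00053 + 0.00112j   from Y*(Ω₁)=-0.00303 - 0.00092j, Y(Ω₂)=0.05569 - 0.38803j
  term(m=-4) = -0.00030 - 0.00045j   from Y*(Ω₁)=0.02063 + 0.00496j, Y(Ω₂)=-0.01891 - 0.01735j
  term(m=-3) = -0.03418 + 0.00177j   from Y*(Ω₁)=-0.09993 - 0.01788j, Y(Ω₂)=0.32840 - 0.07642j
  term(m=-2) = 0.02881 - 0.05413j   from Y*(Ω₁)=0.32919 + 0.03903j, Y(Ω₂)=0.06709 - 0.17237j
  term(m=-1) = -0.08802 - 0.14658j   from Y*(Ω₁)=-0.63728 - 0.03765j, Y(Ω₂)=0.15118 + 0.22107j
  term(m=+0) = 0.08221 + 0.00000j   from Y*(Ω₁)=0.37048 + 0.00000j, Y(Ω₂)=0.22189 + 0.00000j
  term(m=+1) = -0.08802 + 0.14658j   from Y*(Ω₁)=0.63728 - 0.03765j, Y(Ω₂)=-0.15118 + 0.22107j
  term(m=+2) = 0.02881 + 0.05413j   from Y*(Ω₁)=0.32919 - 0.03903j, Y(Ω₂)=0.06709 + 0.17237j
  term(m=+3) = -0.03418 - 0.00177j   from Y*(Ω₁)=0.09993 - 0.01788j, Y(Ω₂)=-0.32840 - 0.07642j
  term(m=+4) = -0.00030 + 0.00045j   from Y*(Ω₁)=0.02063 - 0.00496j, Y(Ω₂)=-0.01891 + 0.01735j
  term(m=+5) = -0.00053 - 0.00112j   from Y*(Ω₁)=0.00303 - 0.00092j, Y(Ω₂)=-0.05569 - 0.38803j
  term(m=+6) = 0.00013 + 0.00001j   from Y*(Ω₁)=0.00031 - 0.00011j, Y(Ω₂)=0.36084 + 0.17755j
  term(m=+7) = -0.00000 + 0.00000j   from Y*(Ω₁)=0.00002 - 0.00001j, Y(Ω₂)=-0.16645 + 0.09392j
Accumulated sum -0.10598 + 0.00000j; after 4π/(2l+1) scaling, -0.08879 + 0.00000j ⇒ P_7 = -0.088787

-0.088787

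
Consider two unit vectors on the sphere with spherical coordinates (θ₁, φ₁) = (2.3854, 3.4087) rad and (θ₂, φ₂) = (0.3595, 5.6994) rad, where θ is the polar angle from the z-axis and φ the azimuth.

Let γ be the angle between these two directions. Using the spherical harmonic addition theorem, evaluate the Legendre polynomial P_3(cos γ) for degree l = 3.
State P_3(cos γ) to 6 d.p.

-0.222154

Addition theorem: P_3(cos γ) = (4π/7) Σ_m Y*_{lm}(Ω₁) Y_{lm}(Ω₂), m = −3…3:
  [-3]  conj(Y_{3,-3})(Ω₁) = -0.093777-0.096812i ; Y_{3,-3}(Ω₂) = -0.003262+0.017872i ; Δ = +0.002036-0.001360i
  [-2]  conj(Y_{3,-2})(Ω₁) = -0.301254-0.178220i ; Y_{3,-2}(Ω₂) = +0.046460+0.108907i ; Δ = +0.005413-0.041089i
  [-1]  conj(Y_{3,-1})(Ω₁) = -0.352049-0.096337i ; Y_{3,-1}(Ω₂) = +0.320759+0.211891i ; Δ = -0.092510-0.105497i
  [+0]  conj(Y_{3,0})(Ω₁) = +0.096115-0.000000i ; Y_{3,0}(Ω₂) = +0.482468+0.000000i ; Δ = +0.046372+0.000000i
  [+1]  conj(Y_{3,1})(Ω₁) = +0.352049-0.096337i ; Y_{3,1}(Ω₂) = -0.320759+0.211891i ; Δ = -0.092510+0.105497i
  [+2]  conj(Y_{3,2})(Ω₁) = -0.301254+0.178220i ; Y_{3,2}(Ω₂) = +0.046460-0.108907i ; Δ = +0.005413+0.041089i
  [+3]  conj(Y_{3,3})(Ω₁) = +0.093777-0.096812i ; Y_{3,3}(Ω₂) = +0.003262+0.017872i ; Δ = +0.002036+0.001360i
Total Σ_m = -0.123749+0.000000i. Multiply by 1.795196: -0.222154+0.000000i. P_3(cos γ) = -0.222154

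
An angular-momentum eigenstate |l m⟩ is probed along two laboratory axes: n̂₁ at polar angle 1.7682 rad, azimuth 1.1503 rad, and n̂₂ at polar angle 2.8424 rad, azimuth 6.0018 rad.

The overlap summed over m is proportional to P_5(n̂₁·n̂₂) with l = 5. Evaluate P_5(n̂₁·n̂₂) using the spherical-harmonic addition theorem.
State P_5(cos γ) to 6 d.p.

Addition theorem: P_5(cos γ) = (4π/11) Σ_m Y*_{lm}(Ω₁) Y_{lm}(Ω₂), m = −5…5:
  m=-5: +0.362693-0.213330i × +0.000168+0.001019i = +0.000278+0.000334i  (running Σ = +0.000278+0.000334i)
  m=-4: +0.029530+0.264492i × -0.004559-0.009553i = +0.002392-0.001488i  (running Σ = +0.002671-0.001154i)
  m=-3: +0.203140+0.064916i × +0.042481+0.047791i = +0.005527+0.012466i  (running Σ = +0.008198+0.011311i)
  m=-2: -0.188496+0.210713i × -0.206980-0.130567i = +0.066527-0.019002i  (running Σ = +0.074725-0.007691i)
  m=-1: +0.063149+0.141220i × +0.519286+0.150102i = +0.011595+0.082812i  (running Σ = +0.086320+0.075121i)
  m=0: -0.284432-0.000000i × -0.403479+0.000000i = +0.114762+0.000000i  (running Σ = +0.201082+0.075121i)
  m=1: -0.063149+0.141220i × -0.519286+0.150102i = +0.011595-0.082812i  (running Σ = +0.212677-0.007691i)
  m=2: -0.188496-0.210713i × -0.206980+0.130567i = +0.066527+0.019002i  (running Σ = +0.279204+0.011311i)
  m=3: -0.203140+0.064916i × -0.042481+0.047791i = +0.005527-0.012466i  (running Σ = +0.284731-0.001154i)
  m=4: +0.029530-0.264492i × -0.004559+0.009553i = +0.002392+0.001488i  (running Σ = +0.287123+0.000334i)
  m=5: -0.362693-0.213330i × -0.000168+0.001019i = +0.000278-0.000334i  (running Σ = +0.287402-0.000000i)
Σ over m = +0.287402-0.000000i; ×(4π/11) → +0.328327-0.000000i. Real part: 0.328327

0.328327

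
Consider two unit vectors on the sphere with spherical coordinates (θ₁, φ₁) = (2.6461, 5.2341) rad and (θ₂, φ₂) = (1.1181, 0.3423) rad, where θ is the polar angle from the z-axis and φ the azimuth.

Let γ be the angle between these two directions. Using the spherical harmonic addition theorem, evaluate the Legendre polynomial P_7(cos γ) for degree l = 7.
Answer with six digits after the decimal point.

Addition theorem: P_7(cos γ) = (4π/15) Σ_m Y*_{lm}(Ω₁) Y_{lm}(Ω₂), m = −7…7:
  m=-7: Y*=+0.001342-0.002397i  Y=-0.174735-0.161318i  product -0.000621+0.000202i
  m=-6: Y*=-0.019015+0.000215i  Y=-0.201008-0.383285i  product +0.003905+0.007245i
  m=-5: Y*=+0.041054+0.069582i  Y=-0.045002-0.317722i  product +0.020260-0.016175i
  m=-4: Y*=+0.114961-0.202637i  Y=-0.021560+0.105495i  product +0.018899+0.016497i
  m=-3: Y*=-0.446802+0.002530i  Y=-0.182887+0.302423i  product +0.080949-0.135586i
  m=-2: Y*=+0.243047+0.417323i  Y=-0.034746+0.028363i  product -0.020281-0.007607i
  m=-1: Y*=+0.028133-0.048942i  Y=+0.309165-0.110164i  product +0.003306-0.018230i
  m=+0: Y*=+0.446321-0.000000i  Y=+0.086708+0.000000i  product +0.038700+0.000000i
  m=+1: Y*=-0.028133-0.048942i  Y=-0.309165-0.110164i  product +0.003306+0.018230i
  m=+2: Y*=+0.243047-0.417323i  Y=-0.034746-0.028363i  product -0.020281+0.007607i
  m=+3: Y*=+0.446802+0.002530i  Y=+0.182887+0.302423i  product +0.080949+0.135586i
  m=+4: Y*=+0.114961+0.202637i  Y=-0.021560-0.105495i  product +0.018899-0.016497i
  m=+5: Y*=-0.041054+0.069582i  Y=+0.045002-0.317722i  product +0.020260+0.016175i
  m=+6: Y*=-0.019015-0.000215i  Y=-0.201008+0.383285i  product +0.003905-0.007245i
  m=+7: Y*=-0.001342-0.002397i  Y=+0.174735-0.161318i  product -0.000621-0.000202i
Σ over m = +0.251532+0.000000i; ×(4π/15) → +0.210723+0.000000i. Real part: 0.210723

0.210723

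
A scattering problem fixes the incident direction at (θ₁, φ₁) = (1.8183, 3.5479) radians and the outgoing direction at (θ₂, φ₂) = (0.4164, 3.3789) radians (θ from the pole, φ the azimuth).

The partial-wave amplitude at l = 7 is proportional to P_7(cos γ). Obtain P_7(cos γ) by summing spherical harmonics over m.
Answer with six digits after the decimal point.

Addition theorem: P_7(cos γ) = (4π/15) Σ_m Y*_{lm}(Ω₁) Y_{lm}(Ω₂), m = −7…7:
  term(m=-7) = (0.000135, 0.000330)   from Y*(Ω₁)=(0.384966, -0.118005), Y(Ω₂)=(0.000080, 0.000882)
  term(m=-6) = (-0.001507, -0.002421)   from Y*(Ω₁)=(0.290243, -0.246334), Y(Ω₂)=(0.001097, -0.007411)
  term(m=-5) = (-0.001798, -0.002026)   from Y*(Ω₁)=(-0.030714, 0.061877), Y(Ω₂)=(-0.014701, 0.036357)
  term(m=-4) = (0.038901, 0.031201)   from Y*(Ω₁)=(-0.019184, 0.352091), Y(Ω₂)=(0.082352, -0.114973)
  term(m=-3) = (-0.013768, -0.007647)   from Y*(Ω₁)=(0.015500, 0.042217), Y(Ω₂)=(-0.265130, 0.228774)
  term(m=-2) = (-0.163363, -0.057420)   from Y*(Ω₁)=(-0.220815, -0.233174), Y(Ω₂)=(0.479609, -0.246416)
  term(m=-1) = (0.028160, 0.004805)   from Y*(Ω₁)=(-0.080326, -0.034560), Y(Ω₂)=(-0.317528, 0.076799)
  term(m=+0) = (-0.102759, 0.000000)   from Y*(Ω₁)=(0.309446, -0.000000), Y(Ω₂)=(-0.332075, 0.000000)
  term(m=+1) = (0.028160, -0.004805)   from Y*(Ω₁)=(0.080326, -0.034560), Y(Ω₂)=(0.317528, 0.076799)
  term(m=+2) = (-0.163363, 0.057420)   from Y*(Ω₁)=(-0.220815, 0.233174), Y(Ω₂)=(0.479609, 0.246416)
  term(m=+3) = (-0.013768, 0.007647)   from Y*(Ω₁)=(-0.015500, 0.042217), Y(Ω₂)=(0.265130, 0.228774)
  term(m=+4) = (0.038901, -0.031201)   from Y*(Ω₁)=(-0.019184, -0.352091), Y(Ω₂)=(0.082352, 0.114973)
  term(m=+5) = (-0.001798, 0.002026)   from Y*(Ω₁)=(0.030714, 0.061877), Y(Ω₂)=(0.014701, 0.036357)
  term(m=+6) = (-0.001507, 0.002421)   from Y*(Ω₁)=(0.290243, 0.246334), Y(Ω₂)=(0.001097, 0.007411)
  term(m=+7) = (0.000135, -0.000330)   from Y*(Ω₁)=(-0.384966, -0.118005), Y(Ω₂)=(-0.000080, 0.000882)
Total Σ_m = (-0.329239, -0.000000). Multiply by 0.837758: (-0.275823, -0.000000). P_7(cos γ) = -0.275823

-0.275823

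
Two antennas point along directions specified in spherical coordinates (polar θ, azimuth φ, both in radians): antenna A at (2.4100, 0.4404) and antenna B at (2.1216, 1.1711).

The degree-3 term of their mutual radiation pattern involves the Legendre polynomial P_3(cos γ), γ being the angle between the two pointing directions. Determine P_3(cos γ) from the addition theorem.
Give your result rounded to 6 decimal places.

0.125214

Expand P_3 via completeness: Σ_{m} conj(Y_{3,m}) at Ω₁ times Y_{3,m} at Ω₂ —
  term(m=-3) = (-0.018692, -0.026110)   from Y*(Ω₁)=(0.030727, 0.120541), Y(Ω₂)=(-0.240507, 0.093756)
  term(m=-2) = (0.014391, -0.131022)   from Y*(Ω₁)=(-0.216038, -0.261759), Y(Ω₂)=(0.270746, 0.278432)
  term(m=-1) = (0.028941, -0.025936)   from Y*(Ω₁)=(0.345392, 0.162773), Y(Ω₂)=(0.039606, -0.093757)
  term(m=+0) = (0.020470, 0.000000)   from Y*(Ω₁)=(0.064282, -0.000000), Y(Ω₂)=(0.318435, 0.000000)
  term(m=+1) = (0.028941, 0.025936)   from Y*(Ω₁)=(-0.345392, 0.162773), Y(Ω₂)=(-0.039606, -0.093757)
  term(m=+2) = (0.014391, 0.131022)   from Y*(Ω₁)=(-0.216038, 0.261759), Y(Ω₂)=(0.270746, -0.278432)
  term(m=+3) = (-0.018692, 0.026110)   from Y*(Ω₁)=(-0.030727, 0.120541), Y(Ω₂)=(0.240507, 0.093756)
Σ over m = (0.069749, -0.000000); ×(4π/7) → (0.125214, -0.000000). Real part: 0.125214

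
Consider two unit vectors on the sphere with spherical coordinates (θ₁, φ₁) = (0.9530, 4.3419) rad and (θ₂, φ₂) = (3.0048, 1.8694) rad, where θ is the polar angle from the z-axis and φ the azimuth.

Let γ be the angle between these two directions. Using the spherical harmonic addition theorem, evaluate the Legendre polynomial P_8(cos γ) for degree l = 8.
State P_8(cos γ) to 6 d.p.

0.312720

Addition theorem: P_8(cos γ) = (4π/17) Σ_m Y*_{lm}(Ω₁) Y_{lm}(Ω₂), m = −8…8:
  [-8]  conj(Y_{8,-8})(Ω₁) = -0.09890 - 0.01776j ; Y_{8,-8}(Ω₂) = -0.00000 - 0.00000j ; Δ = 0.00000 + 0.00000j
  [-7]  conj(Y_{8,-7})(Ω₁) = 0.14884 - 0.24376j ; Y_{8,-7}(Ω₂) = -0.00000 + 0.00000j ; Δ = -0.00000 + 0.00000j
  [-6]  conj(Y_{8,-6})(Ω₁) = 0.27029 + 0.35397j ; Y_{8,-6}(Ω₂) = 0.00001 + 0.00003j ; Δ = -0.00001 + 0.00001j
  [-5]  conj(Y_{8,-5})(Ω₁) = -0.33103 + 0.09578j ; Y_{8,-5}(Ω₂) = 0.00044 + 0.00003j ; Δ = -0.00015 + 0.00003j
  [-4]  conj(Y_{8,-4})(Ω₁) = -0.00538 + 0.06044j ; Y_{8,-4}(Ω₂) = 0.00164 - 0.00414j ; Δ = 0.00024 + 0.00012j
  [-3]  conj(Y_{8,-3})(Ω₁) = -0.32748 - 0.16198j ; Y_{8,-3}(Ω₂) = -0.02578 - 0.02063j ; Δ = 0.00510 + 0.01093j
  [-2]  conj(Y_{8,-2})(Ω₁) = 0.09878 - 0.09037j ; Y_{8,-2}(Ω₂) = -0.14297 + 0.09722j ; Δ = -0.00534 + 0.02252j
  [-1]  conj(Y_{8,-1})(Ω₁) = -0.11198 - 0.28829j ; Y_{8,-1}(Ω₂) = 0.16723 + 0.54328j ; Δ = 0.13790 - 0.10905j
  [+0]  conj(Y_{8,0})(Ω₁) = 0.18381 + 0.00000j ; Y_{8,0}(Ω₂) = 0.80286 + 0.00000j ; Δ = 0.14757 + 0.00000j
  [+1]  conj(Y_{8,1})(Ω₁) = 0.11198 - 0.28829j ; Y_{8,1}(Ω₂) = -0.16723 + 0.54328j ; Δ = 0.13790 + 0.10905j
  [+2]  conj(Y_{8,2})(Ω₁) = 0.09878 + 0.09037j ; Y_{8,2}(Ω₂) = -0.14297 - 0.09722j ; Δ = -0.00534 - 0.02252j
  [+3]  conj(Y_{8,3})(Ω₁) = 0.32748 - 0.16198j ; Y_{8,3}(Ω₂) = 0.02578 - 0.02063j ; Δ = 0.00510 - 0.01093j
  [+4]  conj(Y_{8,4})(Ω₁) = -0.00538 - 0.06044j ; Y_{8,4}(Ω₂) = 0.00164 + 0.00414j ; Δ = 0.00024 - 0.00012j
  [+5]  conj(Y_{8,5})(Ω₁) = 0.33103 + 0.09578j ; Y_{8,5}(Ω₂) = -0.00044 + 0.00003j ; Δ = -0.00015 - 0.00003j
  [+6]  conj(Y_{8,6})(Ω₁) = 0.27029 - 0.35397j ; Y_{8,6}(Ω₂) = 0.00001 - 0.00003j ; Δ = -0.00001 - 0.00001j
  [+7]  conj(Y_{8,7})(Ω₁) = -0.14884 - 0.24376j ; Y_{8,7}(Ω₂) = 0.00000 + 0.00000j ; Δ = -0.00000 - 0.00000j
  [+8]  conj(Y_{8,8})(Ω₁) = -0.09890 + 0.01776j ; Y_{8,8}(Ω₂) = -0.00000 + 0.00000j ; Δ = 0.00000 - 0.00000j
Accumulated sum 0.42305 + 0.00000j; after 4π/(2l+1) scaling, 0.31272 + 0.00000j ⇒ P_8 = 0.312720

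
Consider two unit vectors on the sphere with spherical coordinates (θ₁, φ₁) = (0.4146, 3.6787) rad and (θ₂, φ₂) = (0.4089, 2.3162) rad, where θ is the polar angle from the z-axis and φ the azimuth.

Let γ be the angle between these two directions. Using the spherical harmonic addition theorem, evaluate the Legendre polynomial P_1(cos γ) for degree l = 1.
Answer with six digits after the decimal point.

0.872942

Summing Y*_{l m}(θ₁,φ₁)·Y_{l m}(θ₂,φ₂) over m ∈ [−1, 1]; prefactor 4π/(2·1+1) = 4.188790:
  term(m=-1) = (0.003953, 0.018705)   from Y*(Ω₁)=(-0.119577, -0.071208), Y(Ω₂)=(-0.093173, -0.100940)
  term(m=+0) = (0.200492, 0.000000)   from Y*(Ω₁)=(0.447207, -0.000000), Y(Ω₂)=(0.448322, 0.000000)
  term(m=+1) = (0.003953, -0.018705)   from Y*(Ω₁)=(0.119577, -0.071208), Y(Ω₂)=(0.093173, -0.100940)
Σ over m = (0.208399, 0.000000); ×(4π/3) → (0.872942, 0.000000). Real part: 0.872942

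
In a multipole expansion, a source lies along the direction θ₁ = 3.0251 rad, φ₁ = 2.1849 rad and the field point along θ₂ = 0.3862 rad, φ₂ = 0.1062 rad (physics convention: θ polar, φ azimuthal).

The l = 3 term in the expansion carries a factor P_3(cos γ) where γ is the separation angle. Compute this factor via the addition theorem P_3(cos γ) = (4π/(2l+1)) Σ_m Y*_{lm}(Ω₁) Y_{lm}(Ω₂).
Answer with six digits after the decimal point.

-0.673451

Expand P_3 via completeness: Σ_{m} conj(Y_{3,m}) at Ω₁ times Y_{3,m} at Ω₂ —
  term(m=-3) = 0.00001 - 0.00000j   from Y*(Ω₁)=0.00063 + 0.00018j, Y(Ω₂)=0.02118 - 0.00698j
  term(m=-2) = 0.00097 + 0.00157j   from Y*(Ω₁)=0.00461 + 0.01292j, Y(Ω₂)=0.13130 - 0.02832j
  term(m=-1) = -0.02878 + 0.05170j   from Y*(Ω₁)=-0.08512 + 0.12073j, Y(Ω₂)=0.39832 - 0.04246j
  term(m=+0) = -0.31956 + 0.00000j   from Y*(Ω₁)=-0.71626 + 0.00000j, Y(Ω₂)=0.44615 + 0.00000j
  term(m=+1) = -0.02878 - 0.05170j   from Y*(Ω₁)=0.08512 + 0.12073j, Y(Ω₂)=-0.39832 - 0.04246j
  term(m=+2) = 0.00097 - 0.00157j   from Y*(Ω₁)=0.00461 - 0.01292j, Y(Ω₂)=0.13130 + 0.02832j
  term(m=+3) = 0.00001 + 0.00000j   from Y*(Ω₁)=-0.00063 + 0.00018j, Y(Ω₂)=-0.02118 - 0.00698j
Total Σ_m = -0.37514 + 0.00000j. Multiply by 1.795196: -0.67345 + 0.00000j. P_3(cos γ) = -0.673451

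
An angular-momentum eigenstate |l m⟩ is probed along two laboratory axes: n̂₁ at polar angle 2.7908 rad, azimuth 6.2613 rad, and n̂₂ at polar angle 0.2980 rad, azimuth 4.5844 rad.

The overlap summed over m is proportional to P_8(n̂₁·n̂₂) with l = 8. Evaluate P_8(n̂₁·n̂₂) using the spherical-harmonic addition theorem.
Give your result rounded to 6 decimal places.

Summing Y*_{l m}(θ₁,φ₁)·Y_{l m}(θ₂,φ₂) over m ∈ [−8, 8]; prefactor 4π/(2·8+1) = 0.739198:
  m=-8: +0.000099-0.000017i × +0.000015+0.000024i = +0.000000+0.000000i  (running Σ = +0.000000+0.000000i)
  m=-7: -0.001083+0.000167i × +0.000289-0.000232i = -0.000000+0.000000i  (running Σ = -0.000000+0.000000i)
  m=-6: +0.007515-0.000993i × -0.002204-0.002129i = -0.000019-0.000014i  (running Σ = -0.000019-0.000014i)
  m=-5: -0.037207+0.004088i × -0.010844+0.014566i = +0.000344-0.000586i  (running Σ = +0.000325-0.000600i)
  m=-4: +0.134523-0.011807i × +0.069077+0.038816i = +0.009751+0.004406i  (running Σ = +0.010076+0.003806i)
  m=-3: -0.345547+0.022720i × +0.093474-0.231360i = -0.027043+0.082069i  (running Σ = -0.016967+0.085876i)
  m=-2: +0.569620-0.024949i × -0.507368-0.132788i = -0.292320-0.062981i  (running Σ = -0.309287+0.022895i)
  m=-1: -0.408582+0.008943i × -0.073272+0.569358i = +0.024846-0.233285i  (running Σ = -0.284441-0.210390i)
  m=0: -0.298950-0.000000i × -0.076596+0.000000i = +0.022898+0.000000i  (running Σ = -0.261543-0.210390i)
  m=1: +0.408582+0.008943i × +0.073272+0.569358i = +0.024846+0.233285i  (running Σ = -0.236697+0.022895i)
  m=2: +0.569620+0.024949i × -0.507368+0.132788i = -0.292320+0.062981i  (running Σ = -0.529017+0.085876i)
  m=3: +0.345547+0.022720i × -0.093474-0.231360i = -0.027043-0.082069i  (running Σ = -0.556060+0.003806i)
  m=4: +0.134523+0.011807i × +0.069077-0.038816i = +0.009751-0.004406i  (running Σ = -0.546309-0.000600i)
  m=5: +0.037207+0.004088i × +0.010844+0.014566i = +0.000344+0.000586i  (running Σ = -0.545965-0.000014i)
  m=6: +0.007515+0.000993i × -0.002204+0.002129i = -0.000019+0.000014i  (running Σ = -0.545984+0.000000i)
  m=7: +0.001083+0.000167i × -0.000289-0.000232i = -0.000000-0.000000i  (running Σ = -0.545984+0.000000i)
  m=8: +0.000099+0.000017i × +0.000015-0.000024i = +0.000000-0.000000i  (running Σ = -0.545984+0.000000i)
Σ over m = -0.545984+0.000000i; ×(4π/17) → -0.403591+0.000000i. Real part: -0.403591

-0.403591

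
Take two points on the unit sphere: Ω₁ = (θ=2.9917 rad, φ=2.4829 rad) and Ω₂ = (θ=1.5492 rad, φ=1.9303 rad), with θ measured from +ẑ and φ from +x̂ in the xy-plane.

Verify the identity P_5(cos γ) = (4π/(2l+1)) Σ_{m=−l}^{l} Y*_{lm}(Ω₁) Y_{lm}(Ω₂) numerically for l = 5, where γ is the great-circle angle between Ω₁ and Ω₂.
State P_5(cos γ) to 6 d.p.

Summing Y*_{l m}(θ₁,φ₁)·Y_{l m}(θ₂,φ₂) over m ∈ [−5, 5]; prefactor 4π/(2·5+1) = 1.142397:
  [-5]  conj(Y_{5,-5})(Ω₁) = +0.000034-0.000005i ; Y_{5,-5}(Ω₂) = -0.451727+0.104208i ; Δ = -0.000015+0.000006i
  [-4]  conj(Y_{5,-4})(Ω₁) = +0.000631+0.000350i ; Y_{5,-4}(Ω₂) = +0.004192-0.031386i ; Δ = +0.000014-0.000018i
  [-3]  conj(Y_{5,-3})(Ω₁) = +0.003543+0.008257i ; Y_{5,-3}(Ω₂) = -0.303373-0.162707i ; Δ = +0.000269-0.003081i
  [-2]  conj(Y_{5,-2})(Ω₁) = -0.018111+0.069932i ; Y_{5,-2}(Ω₂) = +0.027487-0.024060i ; Δ = +0.001185+0.002358i
  [-1]  conj(Y_{5,-1})(Ω₁) = -0.279357+0.216226i ; Y_{5,-1}(Ω₂) = -0.111917-0.297781i ; Δ = +0.095653+0.058988i
  [+0]  conj(Y_{5,0})(Ω₁) = -0.784324-0.000000i ; Y_{5,0}(Ω₂) = +0.037800+0.000000i ; Δ = -0.029648-0.000000i
  [+1]  conj(Y_{5,1})(Ω₁) = +0.279357+0.216226i ; Y_{5,1}(Ω₂) = +0.111917-0.297781i ; Δ = +0.095653-0.058988i
  [+2]  conj(Y_{5,2})(Ω₁) = -0.018111-0.069932i ; Y_{5,2}(Ω₂) = +0.027487+0.024060i ; Δ = +0.001185-0.002358i
  [+3]  conj(Y_{5,3})(Ω₁) = -0.003543+0.008257i ; Y_{5,3}(Ω₂) = +0.303373-0.162707i ; Δ = +0.000269+0.003081i
  [+4]  conj(Y_{5,4})(Ω₁) = +0.000631-0.000350i ; Y_{5,4}(Ω₂) = +0.004192+0.031386i ; Δ = +0.000014+0.000018i
  [+5]  conj(Y_{5,5})(Ω₁) = -0.000034-0.000005i ; Y_{5,5}(Ω₂) = +0.451727+0.104208i ; Δ = -0.000015-0.000006i
Σ over m = +0.164563-0.000000i; ×(4π/11) → +0.187996-0.000000i. Real part: 0.187996

0.187996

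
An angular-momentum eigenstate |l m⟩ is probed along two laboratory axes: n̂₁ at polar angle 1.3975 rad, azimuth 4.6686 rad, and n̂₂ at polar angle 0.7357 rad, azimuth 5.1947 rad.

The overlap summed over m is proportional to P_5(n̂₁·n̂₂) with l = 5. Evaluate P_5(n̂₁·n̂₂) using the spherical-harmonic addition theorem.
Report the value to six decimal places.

Term-by-term m-sum for l=5 (normalisation 4π/11 = 1.142397):
  m=-5: (-0.093482, -0.420124) × (0.042136, -0.047081) = (-0.023719, -0.013301)  (running Σ = (-0.023719, -0.013301))
  m=-4: (0.234608, -0.041518) × (-0.077432, -0.206689) = (-0.026748, -0.045276)  (running Σ = (-0.050466, -0.058577))
  m=-3: (-0.031720, -0.240071) × (-0.409503, -0.050983) = (0.000750, 0.099927)  (running Σ = (-0.049716, 0.041349))
  m=-2: (0.257261, -0.022588) × (-0.209187, 0.301753) = (-0.046999, 0.082354)  (running Σ = (-0.096716, 0.123704))
  m=-1: (-0.008318, -0.189838) × (-0.034992, -0.066836) = (-0.012397, 0.007199)  (running Σ = (-0.109113, 0.130902))
  m=0: (0.261640, -0.000000) × (-0.385151, 0.000000) = (-0.100771, 0.000000)  (running Σ = (-0.209884, 0.130902))
  m=1: (0.008318, -0.189838) × (0.034992, -0.066836) = (-0.012397, -0.007199)  (running Σ = (-0.222281, 0.123704))
  m=2: (0.257261, 0.022588) × (-0.209187, -0.301753) = (-0.046999, -0.082354)  (running Σ = (-0.269280, 0.041349))
  m=3: (0.031720, -0.240071) × (0.409503, -0.050983) = (0.000750, -0.099927)  (running Σ = (-0.268531, -0.058577))
  m=4: (0.234608, 0.041518) × (-0.077432, 0.206689) = (-0.026748, 0.045276)  (running Σ = (-0.295278, -0.013301))
  m=5: (0.093482, -0.420124) × (-0.042136, -0.047081) = (-0.023719, 0.013301)  (running Σ = (-0.318997, 0.000000))
Σ over m = (-0.318997, 0.000000); ×(4π/11) → (-0.364421, 0.000000). Real part: -0.364421

-0.364421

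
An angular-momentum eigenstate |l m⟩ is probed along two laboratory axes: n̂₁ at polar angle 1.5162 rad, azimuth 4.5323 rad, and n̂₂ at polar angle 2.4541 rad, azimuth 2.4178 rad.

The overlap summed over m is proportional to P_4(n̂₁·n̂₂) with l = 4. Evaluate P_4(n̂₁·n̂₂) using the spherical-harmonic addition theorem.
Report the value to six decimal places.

-0.056322

Summing Y*_{l m}(θ₁,φ₁)·Y_{l m}(θ₂,φ₂) over m ∈ [−4, 4]; prefactor 4π/(2·4+1) = 1.396263:
  [-4]  conj(Y_{4,-4})(Ω₁) = (0.330617, -0.290182) ; Y_{4,-4}(Ω₂) = (-0.069603, 0.017508) ; Δ = (-0.017932, 0.025986)
  [-3]  conj(Y_{4,-3})(Ω₁) = (0.034976, 0.058313) ; Y_{4,-3}(Ω₂) = (-0.139709, 0.203958) ; Δ = (-0.016780, -0.001013)
  [-2]  conj(Y_{4,-2})(Ω₁) = (0.305620, -0.115098) ; Y_{4,-2}(Ω₂) = (0.052667, 0.425288) ; Δ = (0.065046, 0.123914)
  [-1]  conj(Y_{4,-1})(Ω₁) = (0.013755, 0.075553) ; Y_{4,-1}(Ω₂) = (0.205317, 0.181459) ; Δ = (-0.010886, 0.018008)
  [+0]  conj(Y_{4,0})(Ω₁) = (0.307939, -0.000000) ; Y_{4,0}(Ω₂) = (-0.257309, 0.000000) ; Δ = (-0.079236, 0.000000)
  [+1]  conj(Y_{4,1})(Ω₁) = (-0.013755, 0.075553) ; Y_{4,1}(Ω₂) = (-0.205317, 0.181459) ; Δ = (-0.010886, -0.018008)
  [+2]  conj(Y_{4,2})(Ω₁) = (0.305620, 0.115098) ; Y_{4,2}(Ω₂) = (0.052667, -0.425288) ; Δ = (0.065046, -0.123914)
  [+3]  conj(Y_{4,3})(Ω₁) = (-0.034976, 0.058313) ; Y_{4,3}(Ω₂) = (0.139709, 0.203958) ; Δ = (-0.016780, 0.001013)
  [+4]  conj(Y_{4,4})(Ω₁) = (0.330617, 0.290182) ; Y_{4,4}(Ω₂) = (-0.069603, -0.017508) ; Δ = (-0.017932, -0.025986)
Accumulated sum (-0.040338, -0.000000); after 4π/(2l+1) scaling, (-0.056322, -0.000000) ⇒ P_4 = -0.056322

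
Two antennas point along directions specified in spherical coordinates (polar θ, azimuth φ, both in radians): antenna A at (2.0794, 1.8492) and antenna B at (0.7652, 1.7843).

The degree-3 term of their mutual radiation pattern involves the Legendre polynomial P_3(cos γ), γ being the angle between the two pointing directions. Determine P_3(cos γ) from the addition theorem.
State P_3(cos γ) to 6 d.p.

Summing Y*_{l m}(θ₁,φ₁)·Y_{l m}(θ₂,φ₂) over m ∈ [−3, 3]; prefactor 4π/(2·3+1) = 1.795196:
  m=-3: 0.20612 - 0.18654j × 0.08287 + 0.11118j = 0.03782 + 0.00746j  (running Σ = 0.03782 + 0.00746j)
  m=-2: 0.32231 + 0.20064j × -0.32191 + 0.14647j = -0.13314 - 0.01738j  (running Σ = -0.09532 - 0.00992j)
  m=-1: -0.01440 + 0.05038j × -0.07594 - 0.35026j = 0.01874 + 0.00122j  (running Σ = -0.07658 - 0.00870j)
  m=0: 0.32971 + 0.00000j × -0.10740 + 0.00000j = -0.03541 + 0.00000j  (running Σ = -0.11199 - 0.00870j)
  m=1: 0.01440 + 0.05038j × 0.07594 - 0.35026j = 0.01874 - 0.00122j  (running Σ = -0.09325 - 0.00992j)
  m=2: 0.32231 - 0.20064j × -0.32191 - 0.14647j = -0.13314 + 0.01738j  (running Σ = -0.22639 + 0.00746j)
  m=3: -0.20612 - 0.18654j × -0.08287 + 0.11118j = 0.03782 - 0.00746j  (running Σ = -0.18857 + 0.00000j)
Σ over m = -0.18857 + 0.00000j; ×(4π/7) → -0.33852 + 0.00000j. Real part: -0.338520

-0.338520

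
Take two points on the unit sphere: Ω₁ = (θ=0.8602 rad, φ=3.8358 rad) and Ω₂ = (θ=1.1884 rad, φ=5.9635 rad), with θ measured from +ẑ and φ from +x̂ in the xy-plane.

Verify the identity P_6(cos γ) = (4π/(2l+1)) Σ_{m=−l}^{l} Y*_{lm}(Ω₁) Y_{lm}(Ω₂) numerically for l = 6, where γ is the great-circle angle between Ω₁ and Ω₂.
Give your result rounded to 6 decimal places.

-0.209744

Expand P_6 via completeness: Σ_{m} conj(Y_{6,m}) at Ω₁ times Y_{6,m} at Ω₂ —
  m=-6: -0.04766 - 0.07824j × -0.10487 + 0.28969j = 0.02766 - 0.00560j  (running Σ = 0.02766 - 0.00560j)
  m=-5: 0.25841 + 0.08835j × -0.01186 + 0.42908j = -0.04097 + 0.10983j  (running Σ = -0.01331 + 0.10423j)
  m=-4: -0.40489 + 0.15461j × 0.04046 + 0.13458j = -0.03719 - 0.04823j  (running Σ = -0.05050 + 0.05600j)
  m=-3: 0.15227 - 0.27105j × -0.16369 - 0.23334j = -0.08817 + 0.00884j  (running Σ = -0.13867 + 0.06483j)
  m=-2: -0.02323 - 0.12597j × -0.19494 - 0.14495j = -0.01373 + 0.02792j  (running Σ = -0.15240 + 0.09276j)
  m=-1: 0.28026 + 0.23330j × 0.19804 + 0.06556j = 0.04021 + 0.06458j  (running Σ = -0.11219 + 0.15734j)
  m=0: 0.02816 + 0.00000j × 0.26296 + 0.00000j = 0.00741 + 0.00000j  (running Σ = -0.10479 + 0.15734j)
  m=1: -0.28026 + 0.23330j × -0.19804 + 0.06556j = 0.04021 - 0.06458j  (running Σ = -0.06458 + 0.09276j)
  m=2: -0.02323 + 0.12597j × -0.19494 + 0.14495j = -0.01373 - 0.02792j  (running Σ = -0.07831 + 0.06483j)
  m=3: -0.15227 - 0.27105j × 0.16369 - 0.23334j = -0.08817 - 0.00884j  (running Σ = -0.16648 + 0.05600j)
  m=4: -0.40489 - 0.15461j × 0.04046 - 0.13458j = -0.03719 + 0.04823j  (running Σ = -0.20367 + 0.10423j)
  m=5: -0.25841 + 0.08835j × 0.01186 + 0.42908j = -0.04097 - 0.10983j  (running Σ = -0.24464 - 0.00560j)
  m=6: -0.04766 + 0.07824j × -0.10487 - 0.28969j = 0.02766 + 0.00560j  (running Σ = -0.21698 - 0.00000j)
Σ over m = -0.21698 - 0.00000j; ×(4π/13) → -0.20974 - 0.00000j. Real part: -0.209744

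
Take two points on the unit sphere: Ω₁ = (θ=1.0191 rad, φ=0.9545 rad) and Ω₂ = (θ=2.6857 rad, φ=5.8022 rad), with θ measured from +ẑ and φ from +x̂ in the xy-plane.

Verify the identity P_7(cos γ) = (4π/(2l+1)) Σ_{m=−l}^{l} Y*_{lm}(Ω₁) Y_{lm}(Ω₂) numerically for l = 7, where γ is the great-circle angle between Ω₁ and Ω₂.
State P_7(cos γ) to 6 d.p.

-0.035672

Addition theorem: P_7(cos γ) = (4π/15) Σ_m Y*_{lm}(Ω₁) Y_{lm}(Ω₂), m = −7…7:
  m=-7: 0.14976 + 0.06302j × -0.00156 - 0.00036j = -0.00021 - 0.00015j  (running Σ = -0.00021 - 0.00015j)
  m=-6: 0.31775 - 0.19753j × 0.01184 - 0.00309j = 0.00315 - 0.00332j  (running Σ = 0.00294 - 0.00347j)
  m=-5: 0.02539 - 0.42191j × -0.04262 + 0.03866j = 0.01523 + 0.01896j  (running Σ = 0.01817 + 0.01549j)
  m=-4: -0.09014 - 0.07236j × 0.06404 - 0.17375j = -0.01835 + 0.01103j  (running Σ = -0.00018 + 0.02652j)
  m=-3: 0.28513 - 0.08140j × 0.05143 + 0.40012j = 0.04724 + 0.10990j  (running Σ = 0.04706 + 0.13642j)
  m=-2: 0.08736 - 0.24837j × -0.29990 - 0.43017j = -0.13304 + 0.03691j  (running Σ = -0.08598 + 0.17333j)
  m=-1: 0.11394 + 0.16086j × 0.17193 + 0.08973j = 0.00516 + 0.03788j  (running Σ = -0.08083 + 0.21121j)
  m=0: 0.29097 + 0.00000j × 0.40923 + 0.00000j = 0.11907 + 0.00000j  (running Σ = 0.03825 + 0.21121j)
  m=1: -0.11394 + 0.16086j × -0.17193 + 0.08973j = 0.00516 - 0.03788j  (running Σ = 0.04340 + 0.17333j)
  m=2: 0.08736 + 0.24837j × -0.29990 + 0.43017j = -0.13304 - 0.03691j  (running Σ = -0.08964 + 0.13642j)
  m=3: -0.28513 - 0.08140j × -0.05143 + 0.40012j = 0.04724 - 0.10990j  (running Σ = -0.04240 + 0.02652j)
  m=4: -0.09014 + 0.07236j × 0.06404 + 0.17375j = -0.01835 - 0.01103j  (running Σ = -0.06075 + 0.01549j)
  m=5: -0.02539 - 0.42191j × 0.04262 + 0.03866j = 0.01523 - 0.01896j  (running Σ = -0.04552 - 0.00347j)
  m=6: 0.31775 + 0.19753j × 0.01184 + 0.00309j = 0.00315 + 0.00332j  (running Σ = -0.04237 - 0.00015j)
  m=7: -0.14976 + 0.06302j × 0.00156 - 0.00036j = -0.00021 + 0.00015j  (running Σ = -0.04258 - 0.00000j)
Σ over m = -0.04258 - 0.00000j; ×(4π/15) → -0.03567 - 0.00000j. Real part: -0.035672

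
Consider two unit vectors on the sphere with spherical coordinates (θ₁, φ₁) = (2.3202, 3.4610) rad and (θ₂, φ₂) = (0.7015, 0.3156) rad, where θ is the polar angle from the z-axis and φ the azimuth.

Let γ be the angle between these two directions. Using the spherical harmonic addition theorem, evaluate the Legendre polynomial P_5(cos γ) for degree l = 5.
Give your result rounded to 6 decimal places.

Term-by-term m-sum for l=5 (normalisation 4π/11 = 1.142397):
  term(m=-5) = (-0.005071, -0.000097)   from Y*(Ω₁)=(0.002561, -0.097573), Y(Ω₂)=(-0.000374, -0.051958)
  term(m=-4) = (-0.055850, -0.000851)   from Y*(Ω₁)=(-0.082997, -0.274948), Y(Ω₂)=(0.059032, -0.185308)
  term(m=-3) = (-0.170440, -0.001947)   from Y*(Ω₁)=(-0.247904, -0.352759), Y(Ω₂)=(0.230988, -0.320835)
  term(m=-2) = (-0.098179, -0.000748)   from Y*(Ω₁)=(-0.194778, -0.144662), Y(Ω₂)=(0.326699, -0.238802)
  term(m=-1) = (-0.000899, -0.000003)   from Y*(Ω₁)=(0.216959, 0.071755), Y(Ω₂)=(-0.003739, 0.001221)
  term(m=+0) = (-0.122521, 0.000000)   from Y*(Ω₁)=(0.312037, -0.000000), Y(Ω₂)=(-0.392650, 0.000000)
  term(m=+1) = (-0.000899, 0.000003)   from Y*(Ω₁)=(-0.216959, 0.071755), Y(Ω₂)=(0.003739, 0.001221)
  term(m=+2) = (-0.098179, 0.000748)   from Y*(Ω₁)=(-0.194778, 0.144662), Y(Ω₂)=(0.326699, 0.238802)
  term(m=+3) = (-0.170440, 0.001947)   from Y*(Ω₁)=(0.247904, -0.352759), Y(Ω₂)=(-0.230988, -0.320835)
  term(m=+4) = (-0.055850, 0.000851)   from Y*(Ω₁)=(-0.082997, 0.274948), Y(Ω₂)=(0.059032, 0.185308)
  term(m=+5) = (-0.005071, 0.000097)   from Y*(Ω₁)=(-0.002561, -0.097573), Y(Ω₂)=(0.000374, -0.051958)
Total Σ_m = (-0.783399, -0.000000). Multiply by 1.142397: (-0.894953, -0.000000). P_5(cos γ) = -0.894953

-0.894953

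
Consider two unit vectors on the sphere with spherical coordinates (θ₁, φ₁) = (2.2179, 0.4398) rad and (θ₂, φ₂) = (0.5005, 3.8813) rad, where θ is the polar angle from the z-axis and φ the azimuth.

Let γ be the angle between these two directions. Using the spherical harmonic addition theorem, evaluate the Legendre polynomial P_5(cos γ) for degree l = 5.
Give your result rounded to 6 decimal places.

Term-by-term m-sum for l=5 (normalisation 4π/11 = 1.142397):
  term(m=-5) = (-0.000126, 0.001767)   from Y*(Ω₁)=(-0.088176, 0.121394), Y(Ω₂)=(0.010025, -0.006242)
  term(m=-4) = (-0.008879, 0.022813)   from Y*(Ω₁)=(0.067149, -0.352181), Y(Ω₂)=(-0.067141, -0.012409)
  term(m=-3) = (-0.056221, 0.070807)   from Y*(Ω₁)=(0.099258, 0.386472), Y(Ω₂)=(0.136826, 0.180613)
  term(m=-2) = (-0.021751, 0.014875)   from Y*(Ω₁)=(-0.037473, -0.045293), Y(Ω₂)=(0.040905, -0.446380)
  term(m=-1) = (0.131462, -0.040653)   from Y*(Ω₁)=(-0.303878, -0.142986), Y(Ω₂)=(-0.302657, 0.276191)
  term(m=+0) = (-0.023840, 0.000000)   from Y*(Ω₁)=(0.149457, -0.000000), Y(Ω₂)=(-0.159509, 0.000000)
  term(m=+1) = (0.131462, 0.040653)   from Y*(Ω₁)=(0.303878, -0.142986), Y(Ω₂)=(0.302657, 0.276191)
  term(m=+2) = (-0.021751, -0.014875)   from Y*(Ω₁)=(-0.037473, 0.045293), Y(Ω₂)=(0.040905, 0.446380)
  term(m=+3) = (-0.056221, -0.070807)   from Y*(Ω₁)=(-0.099258, 0.386472), Y(Ω₂)=(-0.136826, 0.180613)
  term(m=+4) = (-0.008879, -0.022813)   from Y*(Ω₁)=(0.067149, 0.352181), Y(Ω₂)=(-0.067141, 0.012409)
  term(m=+5) = (-0.000126, -0.001767)   from Y*(Ω₁)=(0.088176, 0.121394), Y(Ω₂)=(-0.010025, -0.006242)
Σ over m = (0.065132, 0.000000); ×(4π/11) → (0.074407, 0.000000). Real part: 0.074407

0.074407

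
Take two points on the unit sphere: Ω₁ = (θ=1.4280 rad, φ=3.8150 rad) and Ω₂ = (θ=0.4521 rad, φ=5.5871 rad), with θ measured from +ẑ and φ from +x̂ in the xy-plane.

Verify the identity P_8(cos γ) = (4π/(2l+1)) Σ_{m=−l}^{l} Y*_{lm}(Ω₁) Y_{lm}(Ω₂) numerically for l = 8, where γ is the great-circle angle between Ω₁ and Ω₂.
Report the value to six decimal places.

Summing Y*_{l m}(θ₁,φ₁)·Y_{l m}(θ₂,φ₂) over m ∈ [−8, 8]; prefactor 4π/(2·8+1) = 0.739198:
  [-8]  conj(Y_{8,-8})(Ω₁) = 0.29673 - 0.37082j ; Y_{8,-8}(Ω₂) = 0.00052 - 0.00045j ; Δ = -0.00001 - 0.00032j
  [-7]  conj(Y_{8,-7})(Ω₁) = -0.00040 + 0.27313j ; Y_{8,-7}(Ω₂) = 0.00090 - 0.00556j ; Δ = 0.00152 + 0.00025j
  [-6]  conj(Y_{8,-6})(Ω₁) = 0.15343 + 0.19289j ; Y_{8,-6}(Ω₂) = -0.01488 - 0.02505j ; Δ = 0.00255 - 0.00671j
  [-5]  conj(Y_{8,-5})(Ω₁) = -0.28895 - 0.06627j ; Y_{8,-5}(Ω₂) = -0.10029 - 0.03535j ; Δ = 0.02664 + 0.01686j
  [-4]  conj(Y_{8,-4})(Ω₁) = -0.14637 + 0.07034j ; Y_{8,-4}(Ω₂) = -0.25994 + 0.09703j ; Δ = 0.03122 - 0.03249j
  [-3]  conj(Y_{8,-3})(Ω₁) = 0.13038 - 0.27029j ; Y_{8,-3}(Ω₂) = -0.24292 + 0.42677j ; Δ = 0.08368 + 0.12130j
  [-2]  conj(Y_{8,-2})(Ω₁) = -0.02731 - 0.11990j ; Y_{8,-2}(Ω₂) = 0.08568 + 0.47456j ; Δ = 0.05456 - 0.02324j
  [-1]  conj(Y_{8,-1})(Ω₁) = 0.23439 + 0.18700j ; Y_{8,-1}(Ω₂) = -0.00161 - 0.00134j ; Δ = -0.00013 - 0.00062j
  [+0]  conj(Y_{8,0})(Ω₁) = 0.11109 + 0.00000j ; Y_{8,0}(Ω₂) = -0.47651 + 0.00000j ; Δ = -0.05294 + 0.00000j
  [+1]  conj(Y_{8,1})(Ω₁) = -0.23439 + 0.18700j ; Y_{8,1}(Ω₂) = 0.00161 - 0.00134j ; Δ = -0.00013 + 0.00062j
  [+2]  conj(Y_{8,2})(Ω₁) = -0.02731 + 0.11990j ; Y_{8,2}(Ω₂) = 0.08568 - 0.47456j ; Δ = 0.05456 + 0.02324j
  [+3]  conj(Y_{8,3})(Ω₁) = -0.13038 - 0.27029j ; Y_{8,3}(Ω₂) = 0.24292 + 0.42677j ; Δ = 0.08368 - 0.12130j
  [+4]  conj(Y_{8,4})(Ω₁) = -0.14637 - 0.07034j ; Y_{8,4}(Ω₂) = -0.25994 - 0.09703j ; Δ = 0.03122 + 0.03249j
  [+5]  conj(Y_{8,5})(Ω₁) = 0.28895 - 0.06627j ; Y_{8,5}(Ω₂) = 0.10029 - 0.03535j ; Δ = 0.02664 - 0.01686j
  [+6]  conj(Y_{8,6})(Ω₁) = 0.15343 - 0.19289j ; Y_{8,6}(Ω₂) = -0.01488 + 0.02505j ; Δ = 0.00255 + 0.00671j
  [+7]  conj(Y_{8,7})(Ω₁) = 0.00040 + 0.27313j ; Y_{8,7}(Ω₂) = -0.00090 - 0.00556j ; Δ = 0.00152 - 0.00025j
  [+8]  conj(Y_{8,8})(Ω₁) = 0.29673 + 0.37082j ; Y_{8,8}(Ω₂) = 0.00052 + 0.00045j ; Δ = -0.00001 + 0.00032j
Total Σ_m = 0.34713 + 0.00000j. Multiply by 0.739198: 0.25660 + 0.00000j. P_8(cos γ) = 0.256600

0.256600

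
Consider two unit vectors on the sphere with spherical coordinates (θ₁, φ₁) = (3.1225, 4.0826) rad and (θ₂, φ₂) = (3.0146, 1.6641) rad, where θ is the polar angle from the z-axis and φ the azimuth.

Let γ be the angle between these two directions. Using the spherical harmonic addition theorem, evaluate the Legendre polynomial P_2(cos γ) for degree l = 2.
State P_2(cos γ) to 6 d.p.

0.970012

Summing Y*_{l m}(θ₁,φ₁)·Y_{l m}(θ₂,φ₂) over m ∈ [−2, 2]; prefactor 4π/(2·2+1) = 2.513274:
  [-2]  conj(Y_{2,-2})(Ω₁) = (-0.000043, 0.000134) ; Y_{2,-2}(Ω₂) = (-0.006089, 0.001150) ; Δ = (0.000000, -0.000001)
  [-1]  conj(Y_{2,-1})(Ω₁) = (0.008685, 0.011917) ; Y_{2,-1}(Ω₂) = (0.009043, 0.096634) ; Δ = (-0.001073, 0.000947)
  [+0]  conj(Y_{2,0})(Ω₁) = (0.630438, -0.000000) ; Y_{2,0}(Ω₂) = (0.615606, 0.000000) ; Δ = (0.388102, 0.000000)
  [+1]  conj(Y_{2,1})(Ω₁) = (-0.008685, 0.011917) ; Y_{2,1}(Ω₂) = (-0.009043, 0.096634) ; Δ = (-0.001073, -0.000947)
  [+2]  conj(Y_{2,2})(Ω₁) = (-0.000043, -0.000134) ; Y_{2,2}(Ω₂) = (-0.006089, -0.001150) ; Δ = (0.000000, 0.000001)
Total Σ_m = (0.385956, -0.000000). Multiply by 2.513274: (0.970012, -0.000000). P_2(cos γ) = 0.970012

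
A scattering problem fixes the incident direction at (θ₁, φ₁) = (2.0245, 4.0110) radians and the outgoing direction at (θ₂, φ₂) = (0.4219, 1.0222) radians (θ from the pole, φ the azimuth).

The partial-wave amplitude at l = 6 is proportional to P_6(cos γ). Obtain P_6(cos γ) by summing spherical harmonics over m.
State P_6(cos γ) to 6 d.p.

-0.317510

Summing Y*_{l m}(θ₁,φ₁)·Y_{l m}(θ₂,φ₂) over m ∈ [−6, 6]; prefactor 4π/(2·6+1) = 0.966644:
  [-6]  conj(Y_{6,-6})(Ω₁) = +0.123032-0.223054i ; Y_{6,-6}(Ω₂) = +0.002252+0.000340i ; Δ = +0.000353-0.000460i
  [-5]  conj(Y_{6,-5})(Ω₁) = -0.153736-0.401898i ; Y_{6,-5}(Ω₂) = +0.006823+0.016201i ; Δ = +0.005462-0.005233i
  [-4]  conj(Y_{6,-4})(Ω₁) = -0.244720-0.085477i ; Y_{6,-4}(Ω₂) = -0.047777+0.066418i ; Δ = +0.017369-0.012170i
  [-3]  conj(Y_{6,-3})(Ω₁) = +0.158323-0.093483i ; Y_{6,-3}(Ω₂) = -0.250477-0.018819i ; Δ = -0.041416+0.020436i
  [-2]  conj(Y_{6,-2})(Ω₁) = +0.054565-0.321695i ; Y_{6,-2}(Ω₂) = -0.221171-0.431546i ; Δ = -0.150895+0.047602i
  [-1]  conj(Y_{6,-1})(Ω₁) = +0.047620+0.056377i ; Y_{6,-1}(Ω₂) = +0.232055-0.379686i ; Δ = +0.032456-0.004998i
  [+0]  conj(Y_{6,0})(Ω₁) = +0.329532-0.000000i ; Y_{6,0}(Ω₂) = -0.167288+0.000000i ; Δ = -0.055127+0.000000i
  [+1]  conj(Y_{6,1})(Ω₁) = -0.047620+0.056377i ; Y_{6,1}(Ω₂) = -0.232055-0.379686i ; Δ = +0.032456+0.004998i
  [+2]  conj(Y_{6,2})(Ω₁) = +0.054565+0.321695i ; Y_{6,2}(Ω₂) = -0.221171+0.431546i ; Δ = -0.150895-0.047602i
  [+3]  conj(Y_{6,3})(Ω₁) = -0.158323-0.093483i ; Y_{6,3}(Ω₂) = +0.250477-0.018819i ; Δ = -0.041416-0.020436i
  [+4]  conj(Y_{6,4})(Ω₁) = -0.244720+0.085477i ; Y_{6,4}(Ω₂) = -0.047777-0.066418i ; Δ = +0.017369+0.012170i
  [+5]  conj(Y_{6,5})(Ω₁) = +0.153736-0.401898i ; Y_{6,5}(Ω₂) = -0.006823+0.016201i ; Δ = +0.005462+0.005233i
  [+6]  conj(Y_{6,6})(Ω₁) = +0.123032+0.223054i ; Y_{6,6}(Ω₂) = +0.002252-0.000340i ; Δ = +0.000353+0.000460i
Accumulated sum -0.328467+0.000000i; after 4π/(2l+1) scaling, -0.317510+0.000000i ⇒ P_6 = -0.317510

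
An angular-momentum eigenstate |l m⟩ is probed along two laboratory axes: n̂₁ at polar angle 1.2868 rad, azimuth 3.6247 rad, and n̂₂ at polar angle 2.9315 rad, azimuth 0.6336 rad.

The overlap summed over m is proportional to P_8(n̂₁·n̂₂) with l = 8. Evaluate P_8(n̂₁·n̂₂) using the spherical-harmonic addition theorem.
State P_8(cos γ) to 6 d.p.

-0.146347

Summing Y*_{l m}(θ₁,φ₁)·Y_{l m}(θ₂,φ₂) over m ∈ [−8, 8]; prefactor 4π/(2·8+1) = 0.739198:
  [-8]  conj(Y_{8,-8})(Ω₁) = -0.278606-0.245971i ; Y_{8,-8}(Ω₂) = +0.000001+0.000002i ; Δ = +0.000000-0.000001i
  [-7]  conj(Y_{8,-7})(Ω₁) = +0.421464+0.103210i ; Y_{8,-7}(Ω₂) = +0.000009-0.000033i ; Δ = +0.000007-0.000013i
  [-6]  conj(Y_{8,-6})(Ω₁) = -0.050783+0.012586i ; Y_{8,-6}(Ω₂) = -0.000327+0.000253i ; Δ = +0.000013-0.000017i
  [-5]  conj(Y_{8,-5})(Ω₁) = -0.253093+0.224706i ; Y_{8,-5}(Ω₂) = +0.003559-0.000094i ; Δ = -0.000880+0.000824i
  [-4]  conj(Y_{8,-4})(Ω₁) = +0.065105-0.172114i ; Y_{8,-4}(Ω₂) = -0.018709-0.012998i ; Δ = -0.003455+0.002374i
  [-3]  conj(Y_{8,-3})(Ω₁) = -0.031458-0.257694i ; Y_{8,-3}(Ω₂) = +0.034681+0.101250i ; Δ = +0.025000-0.012122i
  [-2]  conj(Y_{8,-2})(Ω₁) = +0.131541+0.190395i ; Y_{8,-2}(Ω₂) = +0.104322-0.332997i ; Δ = +0.077124-0.023940i
  [-1]  conj(Y_{8,-1})(Ω₁) = +0.194633+0.102098i ; Y_{8,-1}(Ω₂) = -0.546765+0.401677i ; Δ = -0.147429+0.022356i
  [+0]  conj(Y_{8,0})(Ω₁) = -0.243300-0.000000i ; Y_{8,0}(Ω₂) = +0.405846+0.000000i ; Δ = -0.098742-0.000000i
  [+1]  conj(Y_{8,1})(Ω₁) = -0.194633+0.102098i ; Y_{8,1}(Ω₂) = +0.546765+0.401677i ; Δ = -0.147429-0.022356i
  [+2]  conj(Y_{8,2})(Ω₁) = +0.131541-0.190395i ; Y_{8,2}(Ω₂) = +0.104322+0.332997i ; Δ = +0.077124+0.023940i
  [+3]  conj(Y_{8,3})(Ω₁) = +0.031458-0.257694i ; Y_{8,3}(Ω₂) = -0.034681+0.101250i ; Δ = +0.025000+0.012122i
  [+4]  conj(Y_{8,4})(Ω₁) = +0.065105+0.172114i ; Y_{8,4}(Ω₂) = -0.018709+0.012998i ; Δ = -0.003455-0.002374i
  [+5]  conj(Y_{8,5})(Ω₁) = +0.253093+0.224706i ; Y_{8,5}(Ω₂) = -0.003559-0.000094i ; Δ = -0.000880-0.000824i
  [+6]  conj(Y_{8,6})(Ω₁) = -0.050783-0.012586i ; Y_{8,6}(Ω₂) = -0.000327-0.000253i ; Δ = +0.000013+0.000017i
  [+7]  conj(Y_{8,7})(Ω₁) = -0.421464+0.103210i ; Y_{8,7}(Ω₂) = -0.000009-0.000033i ; Δ = +0.000007+0.000013i
  [+8]  conj(Y_{8,8})(Ω₁) = -0.278606+0.245971i ; Y_{8,8}(Ω₂) = +0.000001-0.000002i ; Δ = +0.000000+0.000001i
Accumulated sum -0.197980-0.000000i; after 4π/(2l+1) scaling, -0.146347-0.000000i ⇒ P_8 = -0.146347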